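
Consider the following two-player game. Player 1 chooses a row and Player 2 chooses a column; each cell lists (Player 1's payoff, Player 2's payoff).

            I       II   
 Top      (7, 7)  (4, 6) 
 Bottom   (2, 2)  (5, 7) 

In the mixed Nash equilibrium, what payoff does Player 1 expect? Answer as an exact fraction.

Player 2 mixes with probability q on I, chosen so Player 1 is indifferent: 7q + 4(1−q) = 2q + 5(1−q) gives q = 1/6.
Player 1's expected payoff (from either row, since indifferent) is 7·1/6 + 4·5/6 = 9/2.

9/2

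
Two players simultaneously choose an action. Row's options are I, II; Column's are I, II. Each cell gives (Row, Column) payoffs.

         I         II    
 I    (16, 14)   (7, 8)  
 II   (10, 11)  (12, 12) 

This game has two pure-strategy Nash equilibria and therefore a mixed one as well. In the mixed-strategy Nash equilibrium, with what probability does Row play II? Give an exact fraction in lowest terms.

Row's mix p on I must make Column indifferent between I and II.
Column's payoff from I: 14p + 11(1−p). From II: 8p + 12(1−p).
Set equal: 6p = 1(1−p) → p = 1/7.
Probability on II is 1 − 1/7 = 6/7.

6/7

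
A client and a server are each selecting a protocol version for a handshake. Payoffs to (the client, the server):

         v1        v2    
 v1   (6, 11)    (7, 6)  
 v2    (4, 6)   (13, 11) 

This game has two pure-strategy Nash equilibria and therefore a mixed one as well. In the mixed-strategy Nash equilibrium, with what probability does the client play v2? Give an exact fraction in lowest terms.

1/2

The client's mix p on v1 must make the server indifferent between v1 and v2.
The server's payoff from v1: 11p + 6(1−p). From v2: 6p + 11(1−p).
Set equal: 5p = 5(1−p) → p = 5/10 = 1/2.
Probability on v2 is 1 − 1/2 = 1/2.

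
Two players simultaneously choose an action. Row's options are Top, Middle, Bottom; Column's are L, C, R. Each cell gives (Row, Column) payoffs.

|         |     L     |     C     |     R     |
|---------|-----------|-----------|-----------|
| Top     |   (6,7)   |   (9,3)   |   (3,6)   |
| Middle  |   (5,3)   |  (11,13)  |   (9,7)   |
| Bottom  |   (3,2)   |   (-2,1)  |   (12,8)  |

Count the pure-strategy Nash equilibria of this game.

3

(Top, L): Row gets 6 (best alternative 5); Column gets 7 (best alternative 6). Neither deviates — NE.
(Middle, C): Row gets 11 (best alternative 9); Column gets 13 (best alternative 7). Neither deviates — NE.
(Bottom, R): Row gets 12 (best alternative 9); Column gets 8 (best alternative 2). Neither deviates — NE.
(Bottom, L) is not a NE: Row would switch to Top (6 > 3).
No other cell survives both best-response checks, so there are 3 pure NE.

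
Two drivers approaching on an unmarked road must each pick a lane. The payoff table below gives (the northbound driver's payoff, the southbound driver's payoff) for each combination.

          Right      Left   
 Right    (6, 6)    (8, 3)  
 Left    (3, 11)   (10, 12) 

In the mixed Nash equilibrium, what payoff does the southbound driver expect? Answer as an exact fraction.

The northbound driver mixes with probability p on Right, chosen so the southbound driver is indifferent: 6p + 11(1−p) = 3p + 12(1−p) gives p = 1/4.
The southbound driver's expected payoff is 6·1/4 + 11·3/4 = 39/4.

39/4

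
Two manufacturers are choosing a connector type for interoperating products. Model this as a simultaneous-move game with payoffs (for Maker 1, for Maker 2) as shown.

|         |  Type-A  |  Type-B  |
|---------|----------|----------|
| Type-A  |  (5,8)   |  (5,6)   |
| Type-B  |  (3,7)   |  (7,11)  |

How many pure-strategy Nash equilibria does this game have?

Both Type-A: Maker 1 gets 5 (best alternative 3); Maker 2 gets 8 (best alternative 6). Neither deviates — NE.
Both Type-B: Maker 1 gets 7 (best alternative 5); Maker 2 gets 11 (best alternative 7). Neither deviates — NE.
(Type-B, Type-A) is not a NE: Maker 1 would switch to Type-A (5 > 3).
No other cell survives both best-response checks, so there are 2 pure NE.

2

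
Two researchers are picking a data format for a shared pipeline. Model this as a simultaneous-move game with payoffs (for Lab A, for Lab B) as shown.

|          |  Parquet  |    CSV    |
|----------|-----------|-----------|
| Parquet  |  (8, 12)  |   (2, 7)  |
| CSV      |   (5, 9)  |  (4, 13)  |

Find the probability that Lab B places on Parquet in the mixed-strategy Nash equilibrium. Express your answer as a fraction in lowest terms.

2/5

Lab B's mix q on Parquet must make Lab A indifferent between Parquet and CSV.
Lab A's payoff from Parquet: 8q + 2(1−q). From CSV: 5q + 4(1−q).
Set equal: 3q = 2(1−q) → q = 2/5.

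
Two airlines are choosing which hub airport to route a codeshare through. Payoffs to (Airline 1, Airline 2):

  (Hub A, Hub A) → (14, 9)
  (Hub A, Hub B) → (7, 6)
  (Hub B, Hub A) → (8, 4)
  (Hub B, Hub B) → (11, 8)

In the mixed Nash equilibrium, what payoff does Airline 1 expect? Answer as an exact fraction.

Airline 2 mixes with probability q on Hub A, chosen so Airline 1 is indifferent: 14q + 7(1−q) = 8q + 11(1−q) gives q = 2/5.
Airline 1's expected payoff (from either row, since indifferent) is 14·2/5 + 7·3/5 = 49/5.

49/5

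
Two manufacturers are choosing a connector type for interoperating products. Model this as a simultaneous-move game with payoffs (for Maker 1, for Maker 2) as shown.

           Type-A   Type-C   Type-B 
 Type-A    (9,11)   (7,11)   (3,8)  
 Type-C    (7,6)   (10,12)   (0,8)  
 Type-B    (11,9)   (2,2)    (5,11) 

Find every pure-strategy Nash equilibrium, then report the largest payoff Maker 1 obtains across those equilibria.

Both Type-C is a pure NE (Maker 1: 10 ≥ 7; Maker 2: 12 ≥ 8). Maker 1 gets 10.
Both Type-B is a pure NE (Maker 1: 5 ≥ 3; Maker 2: 11 ≥ 9). Maker 1 gets 5.
Every other cell has a profitable deviation for at least one player. Highest of {10, 5} is 10.

10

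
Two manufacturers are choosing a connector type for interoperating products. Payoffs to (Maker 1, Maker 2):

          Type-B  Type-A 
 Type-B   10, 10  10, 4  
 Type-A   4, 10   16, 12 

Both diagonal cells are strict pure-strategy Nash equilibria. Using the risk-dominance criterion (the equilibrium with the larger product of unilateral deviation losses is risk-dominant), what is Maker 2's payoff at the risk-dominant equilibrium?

10

At both Type-B: Maker 1 loses 10 − 4 = 6 by deviating; Maker 2 loses 10 − 4 = 6. Product = 6·6 = 36.
At both Type-A: Maker 1 loses 16 − 10 = 6 by deviating; Maker 2 loses 12 − 10 = 2. Product = 6·2 = 12.
36 > 12, so both Type-B is risk-dominant. Maker 2's payoff there is 10.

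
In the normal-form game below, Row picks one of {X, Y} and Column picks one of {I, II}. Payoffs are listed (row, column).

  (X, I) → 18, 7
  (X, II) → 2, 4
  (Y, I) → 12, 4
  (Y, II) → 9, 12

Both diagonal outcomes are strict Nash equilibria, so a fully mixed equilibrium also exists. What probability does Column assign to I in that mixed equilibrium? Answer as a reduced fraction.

7/13

Column's mix q on I must make Row indifferent between X and Y.
Row's payoff from X: 18q + 2(1−q). From Y: 12q + 9(1−q).
Set equal: 6q = 7(1−q) → q = 7/13.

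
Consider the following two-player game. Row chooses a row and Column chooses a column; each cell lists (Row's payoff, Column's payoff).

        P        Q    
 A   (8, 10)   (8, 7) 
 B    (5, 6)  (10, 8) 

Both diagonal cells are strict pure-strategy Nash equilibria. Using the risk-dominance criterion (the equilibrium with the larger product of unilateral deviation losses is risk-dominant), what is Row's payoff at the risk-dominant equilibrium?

8

At (A, P): Row loses 8 − 5 = 3 by deviating; Column loses 10 − 7 = 3. Product = 3·3 = 9.
At (B, Q): Row loses 10 − 8 = 2 by deviating; Column loses 8 − 6 = 2. Product = 2·2 = 4.
9 > 4, so (A, P) is risk-dominant. Row's payoff there is 8.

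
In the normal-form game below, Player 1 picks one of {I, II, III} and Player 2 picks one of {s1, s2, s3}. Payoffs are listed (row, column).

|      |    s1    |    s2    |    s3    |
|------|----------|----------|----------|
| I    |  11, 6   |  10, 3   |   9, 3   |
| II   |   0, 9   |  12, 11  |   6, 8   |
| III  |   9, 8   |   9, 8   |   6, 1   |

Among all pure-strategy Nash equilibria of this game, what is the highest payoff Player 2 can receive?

11

(I, s1) is a pure NE (Player 1: 11 ≥ 9; Player 2: 6 ≥ 3). Player 2 gets 6.
(II, s2) is a pure NE (Player 1: 12 ≥ 10; Player 2: 11 ≥ 9). Player 2 gets 11.
Every other cell has a profitable deviation for at least one player. Highest of {6, 11} is 11.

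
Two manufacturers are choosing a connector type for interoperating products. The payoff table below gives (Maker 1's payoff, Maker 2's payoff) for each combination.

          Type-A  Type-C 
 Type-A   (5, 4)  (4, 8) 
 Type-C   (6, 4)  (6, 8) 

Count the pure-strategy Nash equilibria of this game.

1

Both Type-C: Maker 1 gets 6 (best alternative 4); Maker 2 gets 8 (best alternative 4). Neither deviates — NE.
Both Type-A is not a NE: Maker 1 would switch to Type-C (6 > 5).
No other cell survives both best-response checks, so there is 1 pure NE.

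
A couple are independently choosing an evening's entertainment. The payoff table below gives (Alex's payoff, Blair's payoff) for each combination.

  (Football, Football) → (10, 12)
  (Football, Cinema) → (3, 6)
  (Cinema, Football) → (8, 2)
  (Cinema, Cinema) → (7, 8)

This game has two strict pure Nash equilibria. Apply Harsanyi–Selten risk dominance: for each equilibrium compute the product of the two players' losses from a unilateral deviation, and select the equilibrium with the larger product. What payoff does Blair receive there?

8

At both Football: Alex loses 10 − 8 = 2 by deviating; Blair loses 12 − 6 = 6. Product = 2·6 = 12.
At both Cinema: Alex loses 7 − 3 = 4 by deviating; Blair loses 8 − 2 = 6. Product = 4·6 = 24.
24 > 12, so both Cinema is risk-dominant. Blair's payoff there is 8.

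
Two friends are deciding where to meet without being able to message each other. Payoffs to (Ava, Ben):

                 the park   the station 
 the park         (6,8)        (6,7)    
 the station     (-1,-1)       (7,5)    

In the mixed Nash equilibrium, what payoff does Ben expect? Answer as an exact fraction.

Ava mixes with probability p on the park, chosen so Ben is indifferent: 8p + (-1)(1−p) = 7p + 5(1−p) gives p = 6/7.
Ben's expected payoff is 8·6/7 + (-1)·1/7 = 47/7.

47/7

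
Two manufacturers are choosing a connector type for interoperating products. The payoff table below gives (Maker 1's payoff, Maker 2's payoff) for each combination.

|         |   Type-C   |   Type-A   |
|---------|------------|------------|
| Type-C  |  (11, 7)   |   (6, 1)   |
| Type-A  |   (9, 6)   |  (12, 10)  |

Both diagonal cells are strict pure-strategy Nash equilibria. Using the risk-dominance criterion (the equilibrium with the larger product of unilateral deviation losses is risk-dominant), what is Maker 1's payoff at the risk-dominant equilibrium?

12

At both Type-C: Maker 1 loses 11 − 9 = 2 by deviating; Maker 2 loses 7 − 1 = 6. Product = 2·6 = 12.
At both Type-A: Maker 1 loses 12 − 6 = 6 by deviating; Maker 2 loses 10 − 6 = 4. Product = 6·4 = 24.
24 > 12, so both Type-A is risk-dominant. Maker 1's payoff there is 12.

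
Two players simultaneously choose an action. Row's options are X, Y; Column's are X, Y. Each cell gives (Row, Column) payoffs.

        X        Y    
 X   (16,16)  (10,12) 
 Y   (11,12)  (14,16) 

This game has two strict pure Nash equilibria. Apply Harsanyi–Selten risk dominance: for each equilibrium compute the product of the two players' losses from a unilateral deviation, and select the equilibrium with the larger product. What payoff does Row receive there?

At both X: Row loses 16 − 11 = 5 by deviating; Column loses 16 − 12 = 4. Product = 5·4 = 20.
At both Y: Row loses 14 − 10 = 4 by deviating; Column loses 16 − 12 = 4. Product = 4·4 = 16.
20 > 16, so both X is risk-dominant. Row's payoff there is 16.

16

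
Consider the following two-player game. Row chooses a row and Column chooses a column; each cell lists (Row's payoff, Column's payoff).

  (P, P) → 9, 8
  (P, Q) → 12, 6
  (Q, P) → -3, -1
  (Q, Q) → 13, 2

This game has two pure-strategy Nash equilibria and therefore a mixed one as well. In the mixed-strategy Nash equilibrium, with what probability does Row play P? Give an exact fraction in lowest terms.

3/5

Row's mix p on P must make Column indifferent between P and Q.
Column's payoff from P: 8p + (-1)(1−p). From Q: 6p + 2(1−p).
Set equal: 2p = 3(1−p) → p = 3/5.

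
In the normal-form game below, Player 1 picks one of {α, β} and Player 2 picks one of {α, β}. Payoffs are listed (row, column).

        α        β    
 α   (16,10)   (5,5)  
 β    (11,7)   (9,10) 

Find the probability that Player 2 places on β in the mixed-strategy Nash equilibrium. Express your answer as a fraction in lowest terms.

5/9

Player 2's mix q on α must make Player 1 indifferent between α and β.
Player 1's payoff from α: 16q + 5(1−q). From β: 11q + 9(1−q).
Set equal: 5q = 4(1−q) → q = 4/9.
Probability on β is 1 − 4/9 = 5/9.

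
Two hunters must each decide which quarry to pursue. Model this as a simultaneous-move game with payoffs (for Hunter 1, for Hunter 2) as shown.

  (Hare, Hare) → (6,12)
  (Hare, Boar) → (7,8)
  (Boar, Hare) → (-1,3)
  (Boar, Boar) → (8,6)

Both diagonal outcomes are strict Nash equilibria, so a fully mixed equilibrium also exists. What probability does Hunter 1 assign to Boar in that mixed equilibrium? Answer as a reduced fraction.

Hunter 1's mix p on Hare must make Hunter 2 indifferent between Hare and Boar.
Hunter 2's payoff from Hare: 12p + 3(1−p). From Boar: 8p + 6(1−p).
Set equal: 4p = 3(1−p) → p = 3/7.
Probability on Boar is 1 − 3/7 = 4/7.

4/7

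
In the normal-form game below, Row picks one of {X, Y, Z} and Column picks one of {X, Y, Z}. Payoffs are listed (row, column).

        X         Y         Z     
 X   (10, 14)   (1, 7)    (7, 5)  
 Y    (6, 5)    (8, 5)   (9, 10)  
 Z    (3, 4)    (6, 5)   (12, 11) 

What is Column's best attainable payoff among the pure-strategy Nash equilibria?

14

Both X is a pure NE (Row: 10 ≥ 6; Column: 14 ≥ 7). Column gets 14.
Both Z is a pure NE (Row: 12 ≥ 9; Column: 11 ≥ 5). Column gets 11.
Every other cell has a profitable deviation for at least one player. Highest of {14, 11} is 14.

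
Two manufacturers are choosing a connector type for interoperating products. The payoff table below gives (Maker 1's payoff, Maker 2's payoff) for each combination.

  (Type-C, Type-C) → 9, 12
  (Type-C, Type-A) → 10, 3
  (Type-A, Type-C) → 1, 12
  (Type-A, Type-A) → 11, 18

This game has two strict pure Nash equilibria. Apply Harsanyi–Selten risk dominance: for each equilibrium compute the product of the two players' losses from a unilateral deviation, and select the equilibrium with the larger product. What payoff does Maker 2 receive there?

At both Type-C: Maker 1 loses 9 − 1 = 8 by deviating; Maker 2 loses 12 − 3 = 9. Product = 8·9 = 72.
At both Type-A: Maker 1 loses 11 − 10 = 1 by deviating; Maker 2 loses 18 − 12 = 6. Product = 1·6 = 6.
72 > 6, so both Type-C is risk-dominant. Maker 2's payoff there is 12.

12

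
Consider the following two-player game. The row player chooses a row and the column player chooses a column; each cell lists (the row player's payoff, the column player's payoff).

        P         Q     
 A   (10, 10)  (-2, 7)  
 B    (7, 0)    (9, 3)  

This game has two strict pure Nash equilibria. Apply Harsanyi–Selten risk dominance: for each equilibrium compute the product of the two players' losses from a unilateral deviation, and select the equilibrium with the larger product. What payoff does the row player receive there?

9

At (A, P): the row player loses 10 − 7 = 3 by deviating; the column player loses 10 − 7 = 3. Product = 3·3 = 9.
At (B, Q): the row player loses 9 − (-2) = 11 by deviating; the column player loses 3 − 0 = 3. Product = 11·3 = 33.
33 > 9, so (B, Q) is risk-dominant. The row player's payoff there is 9.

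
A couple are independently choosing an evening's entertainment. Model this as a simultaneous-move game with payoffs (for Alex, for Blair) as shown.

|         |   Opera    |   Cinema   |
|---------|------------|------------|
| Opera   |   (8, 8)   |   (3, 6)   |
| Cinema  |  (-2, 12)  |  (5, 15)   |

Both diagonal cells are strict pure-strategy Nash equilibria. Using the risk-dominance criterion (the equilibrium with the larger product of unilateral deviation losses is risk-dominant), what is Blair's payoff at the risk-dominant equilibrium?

8

At both Opera: Alex loses 8 − (-2) = 10 by deviating; Blair loses 8 − 6 = 2. Product = 10·2 = 20.
At both Cinema: Alex loses 5 − 3 = 2 by deviating; Blair loses 15 − 12 = 3. Product = 2·3 = 6.
20 > 6, so both Opera is risk-dominant. Blair's payoff there is 8.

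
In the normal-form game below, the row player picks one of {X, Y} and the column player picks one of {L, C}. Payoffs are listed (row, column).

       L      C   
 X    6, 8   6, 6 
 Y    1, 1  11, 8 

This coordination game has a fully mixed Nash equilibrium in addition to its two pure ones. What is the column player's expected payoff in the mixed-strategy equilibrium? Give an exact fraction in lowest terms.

58/9

The row player mixes with probability p on X, chosen so the column player is indifferent: 8p + 1(1−p) = 6p + 8(1−p) gives p = 7/9.
The column player's expected payoff is 8·7/9 + 1·2/9 = 58/9.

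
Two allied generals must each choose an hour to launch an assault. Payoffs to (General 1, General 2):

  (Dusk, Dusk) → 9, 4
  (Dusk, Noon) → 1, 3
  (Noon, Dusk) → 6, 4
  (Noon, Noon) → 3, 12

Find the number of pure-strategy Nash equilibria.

2

Both Dusk: General 1 gets 9 (best alternative 6); General 2 gets 4 (best alternative 3). Neither deviates — NE.
Both Noon: General 1 gets 3 (best alternative 1); General 2 gets 12 (best alternative 4). Neither deviates — NE.
(Dusk, Noon) is not a NE: General 1 would switch to Noon (3 > 1).
No other cell survives both best-response checks, so there are 2 pure NE.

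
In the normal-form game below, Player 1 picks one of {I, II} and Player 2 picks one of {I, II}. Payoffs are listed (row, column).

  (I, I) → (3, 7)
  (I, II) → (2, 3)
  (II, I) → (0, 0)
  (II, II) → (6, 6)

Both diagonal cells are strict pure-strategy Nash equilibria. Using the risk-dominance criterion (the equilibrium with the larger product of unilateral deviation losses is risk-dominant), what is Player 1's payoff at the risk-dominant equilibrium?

At both I: Player 1 loses 3 − 0 = 3 by deviating; Player 2 loses 7 − 3 = 4. Product = 3·4 = 12.
At both II: Player 1 loses 6 − 2 = 4 by deviating; Player 2 loses 6 − 0 = 6. Product = 4·6 = 24.
24 > 12, so both II is risk-dominant. Player 1's payoff there is 6.

6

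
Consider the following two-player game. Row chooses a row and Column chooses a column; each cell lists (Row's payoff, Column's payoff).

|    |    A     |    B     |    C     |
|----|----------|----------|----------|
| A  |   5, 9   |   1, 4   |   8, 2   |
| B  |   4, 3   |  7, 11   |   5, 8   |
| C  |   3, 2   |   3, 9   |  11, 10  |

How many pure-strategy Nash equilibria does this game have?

Both A: Row gets 5 (best alternative 4); Column gets 9 (best alternative 4). Neither deviates — NE.
Both B: Row gets 7 (best alternative 3); Column gets 11 (best alternative 8). Neither deviates — NE.
Both C: Row gets 11 (best alternative 8); Column gets 10 (best alternative 9). Neither deviates — NE.
(A, C) is not a NE: Row would switch to C (11 > 8).
No other cell survives both best-response checks, so there are 3 pure NE.

3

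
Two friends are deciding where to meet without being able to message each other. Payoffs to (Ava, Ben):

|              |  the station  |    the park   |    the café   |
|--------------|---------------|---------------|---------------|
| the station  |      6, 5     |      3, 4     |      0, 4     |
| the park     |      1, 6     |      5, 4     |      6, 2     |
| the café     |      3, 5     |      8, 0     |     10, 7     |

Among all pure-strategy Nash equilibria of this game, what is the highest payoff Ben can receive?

7

Both the station is a pure NE (Ava: 6 ≥ 3; Ben: 5 ≥ 4). Ben gets 5.
Both the café is a pure NE (Ava: 10 ≥ 6; Ben: 7 ≥ 5). Ben gets 7.
Every other cell has a profitable deviation for at least one player. Highest of {5, 7} is 7.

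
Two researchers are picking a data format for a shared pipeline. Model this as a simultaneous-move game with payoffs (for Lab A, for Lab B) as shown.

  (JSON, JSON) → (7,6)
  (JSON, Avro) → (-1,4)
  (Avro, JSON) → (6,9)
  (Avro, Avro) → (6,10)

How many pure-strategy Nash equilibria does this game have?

Both JSON: Lab A gets 7 (best alternative 6); Lab B gets 6 (best alternative 4). Neither deviates — NE.
Both Avro: Lab A gets 6 (best alternative -1); Lab B gets 10 (best alternative 9). Neither deviates — NE.
(JSON, Avro) is not a NE: Lab A would switch to Avro (6 > -1).
No other cell survives both best-response checks, so there are 2 pure NE.

2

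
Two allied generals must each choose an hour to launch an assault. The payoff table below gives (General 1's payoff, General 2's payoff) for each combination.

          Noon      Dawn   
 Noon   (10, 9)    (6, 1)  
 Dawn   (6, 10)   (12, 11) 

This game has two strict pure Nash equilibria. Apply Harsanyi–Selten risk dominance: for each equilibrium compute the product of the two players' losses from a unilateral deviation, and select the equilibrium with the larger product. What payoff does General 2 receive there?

9

At both Noon: General 1 loses 10 − 6 = 4 by deviating; General 2 loses 9 − 1 = 8. Product = 4·8 = 32.
At both Dawn: General 1 loses 12 − 6 = 6 by deviating; General 2 loses 11 − 10 = 1. Product = 6·1 = 6.
32 > 6, so both Noon is risk-dominant. General 2's payoff there is 9.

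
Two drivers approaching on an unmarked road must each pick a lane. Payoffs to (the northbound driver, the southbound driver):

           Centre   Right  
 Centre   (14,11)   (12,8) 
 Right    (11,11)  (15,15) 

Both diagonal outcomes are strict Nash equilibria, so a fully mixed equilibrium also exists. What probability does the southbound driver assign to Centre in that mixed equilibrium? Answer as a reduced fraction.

1/2

The southbound driver's mix q on Centre must make the northbound driver indifferent between Centre and Right.
The northbound driver's payoff from Centre: 14q + 12(1−q). From Right: 11q + 15(1−q).
Set equal: 3q = 3(1−q) → q = 3/6 = 1/2.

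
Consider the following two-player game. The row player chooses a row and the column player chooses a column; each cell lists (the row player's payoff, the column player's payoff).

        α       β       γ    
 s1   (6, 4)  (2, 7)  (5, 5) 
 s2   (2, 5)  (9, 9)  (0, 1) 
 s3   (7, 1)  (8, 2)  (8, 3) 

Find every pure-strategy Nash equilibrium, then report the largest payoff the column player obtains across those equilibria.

(s2, β) is a pure NE (the row player: 9 ≥ 8; the column player: 9 ≥ 5). The column player gets 9.
(s3, γ) is a pure NE (the row player: 8 ≥ 5; the column player: 3 ≥ 2). The column player gets 3.
Every other cell has a profitable deviation for at least one player. Highest of {9, 3} is 9.

9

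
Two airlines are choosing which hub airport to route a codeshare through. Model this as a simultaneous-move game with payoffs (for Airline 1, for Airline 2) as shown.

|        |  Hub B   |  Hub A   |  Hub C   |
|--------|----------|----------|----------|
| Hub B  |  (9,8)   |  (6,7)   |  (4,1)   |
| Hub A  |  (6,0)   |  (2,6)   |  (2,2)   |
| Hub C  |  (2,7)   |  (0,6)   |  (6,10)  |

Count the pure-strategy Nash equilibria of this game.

2

Both Hub B: Airline 1 gets 9 (best alternative 6); Airline 2 gets 8 (best alternative 7). Neither deviates — NE.
Both Hub C: Airline 1 gets 6 (best alternative 4); Airline 2 gets 10 (best alternative 7). Neither deviates — NE.
Both Hub A is not a NE: Airline 1 would switch to Hub B (6 > 2).
No other cell survives both best-response checks, so there are 2 pure NE.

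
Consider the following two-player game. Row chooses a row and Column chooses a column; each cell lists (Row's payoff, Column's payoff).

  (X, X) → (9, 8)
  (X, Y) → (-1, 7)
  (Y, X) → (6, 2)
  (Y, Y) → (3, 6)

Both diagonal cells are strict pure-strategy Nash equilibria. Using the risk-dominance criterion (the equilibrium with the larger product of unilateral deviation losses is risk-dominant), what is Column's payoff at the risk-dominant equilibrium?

6

At both X: Row loses 9 − 6 = 3 by deviating; Column loses 8 − 7 = 1. Product = 3·1 = 3.
At both Y: Row loses 3 − (-1) = 4 by deviating; Column loses 6 − 2 = 4. Product = 4·4 = 16.
16 > 3, so both Y is risk-dominant. Column's payoff there is 6.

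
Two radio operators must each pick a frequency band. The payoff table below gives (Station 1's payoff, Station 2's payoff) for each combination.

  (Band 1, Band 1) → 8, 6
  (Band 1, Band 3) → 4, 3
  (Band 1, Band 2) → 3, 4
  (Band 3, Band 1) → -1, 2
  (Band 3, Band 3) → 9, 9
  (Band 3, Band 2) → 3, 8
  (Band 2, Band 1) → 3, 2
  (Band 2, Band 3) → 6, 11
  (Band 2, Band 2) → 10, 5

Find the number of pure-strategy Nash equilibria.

2

Both Band 1: Station 1 gets 8 (best alternative 3); Station 2 gets 6 (best alternative 4). Neither deviates — NE.
Both Band 3: Station 1 gets 9 (best alternative 6); Station 2 gets 9 (best alternative 8). Neither deviates — NE.
Both Band 2 is not a NE: Station 2 would switch to Band 3 (11 > 5).
No other cell survives both best-response checks, so there are 2 pure NE.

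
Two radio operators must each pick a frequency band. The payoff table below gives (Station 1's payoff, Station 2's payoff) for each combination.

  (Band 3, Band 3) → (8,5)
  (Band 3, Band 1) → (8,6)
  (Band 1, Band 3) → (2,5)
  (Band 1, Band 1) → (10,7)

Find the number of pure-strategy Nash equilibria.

Both Band 1: Station 1 gets 10 (best alternative 8); Station 2 gets 7 (best alternative 5). Neither deviates — NE.
Both Band 3 is not a NE: Station 2 would switch to Band 1 (6 > 5).
No other cell survives both best-response checks, so there is 1 pure NE.

1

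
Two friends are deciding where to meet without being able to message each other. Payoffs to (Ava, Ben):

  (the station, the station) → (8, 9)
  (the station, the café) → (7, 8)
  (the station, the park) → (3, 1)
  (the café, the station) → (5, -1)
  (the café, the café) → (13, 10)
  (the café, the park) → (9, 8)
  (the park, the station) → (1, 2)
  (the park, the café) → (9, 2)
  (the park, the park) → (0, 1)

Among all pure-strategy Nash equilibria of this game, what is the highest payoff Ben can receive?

Both the station is a pure NE (Ava: 8 ≥ 5; Ben: 9 ≥ 8). Ben gets 9.
Both the café is a pure NE (Ava: 13 ≥ 9; Ben: 10 ≥ 8). Ben gets 10.
Every other cell has a profitable deviation for at least one player. Highest of {9, 10} is 10.

10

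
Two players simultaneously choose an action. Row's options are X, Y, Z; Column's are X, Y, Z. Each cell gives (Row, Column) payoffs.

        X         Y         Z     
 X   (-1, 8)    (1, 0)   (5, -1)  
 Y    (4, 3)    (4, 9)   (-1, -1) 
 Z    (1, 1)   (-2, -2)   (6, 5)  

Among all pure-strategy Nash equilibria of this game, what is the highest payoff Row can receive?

6

Both Y is a pure NE (Row: 4 ≥ 1; Column: 9 ≥ 3). Row gets 4.
Both Z is a pure NE (Row: 6 ≥ 5; Column: 5 ≥ 1). Row gets 6.
Every other cell has a profitable deviation for at least one player. Highest of {4, 6} is 6.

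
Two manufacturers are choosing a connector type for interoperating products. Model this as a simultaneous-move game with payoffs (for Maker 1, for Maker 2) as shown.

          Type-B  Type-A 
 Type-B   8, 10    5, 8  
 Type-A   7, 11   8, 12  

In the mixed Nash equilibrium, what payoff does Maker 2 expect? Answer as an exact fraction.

32/3

Maker 1 mixes with probability p on Type-B, chosen so Maker 2 is indifferent: 10p + 11(1−p) = 8p + 12(1−p) gives p = 1/3.
Maker 2's expected payoff is 10·1/3 + 11·2/3 = 32/3.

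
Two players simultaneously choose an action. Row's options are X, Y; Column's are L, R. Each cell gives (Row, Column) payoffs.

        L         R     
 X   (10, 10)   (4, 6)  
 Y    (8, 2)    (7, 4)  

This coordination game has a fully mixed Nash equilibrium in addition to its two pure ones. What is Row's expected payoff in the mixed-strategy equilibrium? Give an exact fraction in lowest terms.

38/5

Column mixes with probability q on L, chosen so Row is indifferent: 10q + 4(1−q) = 8q + 7(1−q) gives q = 3/5.
Row's expected payoff (from either row, since indifferent) is 10·3/5 + 4·2/5 = 38/5.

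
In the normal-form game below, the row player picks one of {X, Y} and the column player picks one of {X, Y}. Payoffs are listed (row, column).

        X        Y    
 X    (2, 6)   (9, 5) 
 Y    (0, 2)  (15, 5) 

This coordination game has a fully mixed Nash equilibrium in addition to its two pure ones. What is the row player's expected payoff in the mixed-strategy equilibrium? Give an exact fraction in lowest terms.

The column player mixes with probability q on X, chosen so the row player is indifferent: 2q + 9(1−q) = 0q + 15(1−q) gives q = 3/4.
The row player's expected payoff (from either row, since indifferent) is 2·3/4 + 9·1/4 = 15/4.

15/4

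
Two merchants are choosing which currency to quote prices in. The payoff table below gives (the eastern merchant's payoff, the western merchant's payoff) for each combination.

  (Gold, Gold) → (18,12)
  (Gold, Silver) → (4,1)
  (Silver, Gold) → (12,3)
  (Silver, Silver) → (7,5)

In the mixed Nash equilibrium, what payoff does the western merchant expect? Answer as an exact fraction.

57/13

The eastern merchant mixes with probability p on Gold, chosen so the western merchant is indifferent: 12p + 3(1−p) = 1p + 5(1−p) gives p = 2/13.
The western merchant's expected payoff is 12·2/13 + 3·11/13 = 57/13.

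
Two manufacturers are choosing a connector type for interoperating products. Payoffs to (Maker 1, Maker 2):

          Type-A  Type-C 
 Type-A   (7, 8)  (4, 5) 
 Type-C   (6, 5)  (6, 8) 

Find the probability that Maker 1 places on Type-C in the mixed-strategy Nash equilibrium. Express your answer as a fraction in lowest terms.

Maker 1's mix p on Type-A must make Maker 2 indifferent between Type-A and Type-C.
Maker 2's payoff from Type-A: 8p + 5(1−p). From Type-C: 5p + 8(1−p).
Set equal: 3p = 3(1−p) → p = 3/6 = 1/2.
Probability on Type-C is 1 − 1/2 = 1/2.

1/2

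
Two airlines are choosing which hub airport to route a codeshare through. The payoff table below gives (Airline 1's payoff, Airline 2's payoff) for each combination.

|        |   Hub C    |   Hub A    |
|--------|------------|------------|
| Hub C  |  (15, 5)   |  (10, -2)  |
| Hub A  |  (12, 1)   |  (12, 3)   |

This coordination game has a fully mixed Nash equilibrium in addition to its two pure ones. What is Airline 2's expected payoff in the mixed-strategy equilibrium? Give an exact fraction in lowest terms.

Airline 1 mixes with probability p on Hub C, chosen so Airline 2 is indifferent: 5p + 1(1−p) = (-2)p + 3(1−p) gives p = 2/9.
Airline 2's expected payoff is 5·2/9 + 1·7/9 = 17/9.

17/9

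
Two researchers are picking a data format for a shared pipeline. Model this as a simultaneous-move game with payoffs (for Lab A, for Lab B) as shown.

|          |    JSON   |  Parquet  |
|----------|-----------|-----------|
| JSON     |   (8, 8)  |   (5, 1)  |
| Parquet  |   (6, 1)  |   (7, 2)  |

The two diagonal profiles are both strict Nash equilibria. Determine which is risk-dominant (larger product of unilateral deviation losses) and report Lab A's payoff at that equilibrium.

8

At both JSON: Lab A loses 8 − 6 = 2 by deviating; Lab B loses 8 − 1 = 7. Product = 2·7 = 14.
At both Parquet: Lab A loses 7 − 5 = 2 by deviating; Lab B loses 2 − 1 = 1. Product = 2·1 = 2.
14 > 2, so both JSON is risk-dominant. Lab A's payoff there is 8.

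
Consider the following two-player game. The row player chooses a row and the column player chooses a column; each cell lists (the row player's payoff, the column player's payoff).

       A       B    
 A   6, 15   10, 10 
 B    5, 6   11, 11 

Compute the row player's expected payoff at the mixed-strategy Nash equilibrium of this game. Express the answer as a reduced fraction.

The column player mixes with probability q on A, chosen so the row player is indifferent: 6q + 10(1−q) = 5q + 11(1−q) gives q = 1/2.
The row player's expected payoff (from either row, since indifferent) is 6·1/2 + 10·1/2 = 8.

8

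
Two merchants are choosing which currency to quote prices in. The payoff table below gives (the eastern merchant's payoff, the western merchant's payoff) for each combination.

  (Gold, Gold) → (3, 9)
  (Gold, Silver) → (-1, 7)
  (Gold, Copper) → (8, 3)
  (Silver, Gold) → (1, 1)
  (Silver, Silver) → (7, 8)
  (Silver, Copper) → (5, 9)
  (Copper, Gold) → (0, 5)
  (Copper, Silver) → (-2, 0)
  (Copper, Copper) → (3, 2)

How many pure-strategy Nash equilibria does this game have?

Both Gold: the eastern merchant gets 3 (best alternative 1); the western merchant gets 9 (best alternative 7). Neither deviates — NE.
Both Copper is not a NE: the eastern merchant would switch to Gold (8 > 3).
No other cell survives both best-response checks, so there is 1 pure NE.

1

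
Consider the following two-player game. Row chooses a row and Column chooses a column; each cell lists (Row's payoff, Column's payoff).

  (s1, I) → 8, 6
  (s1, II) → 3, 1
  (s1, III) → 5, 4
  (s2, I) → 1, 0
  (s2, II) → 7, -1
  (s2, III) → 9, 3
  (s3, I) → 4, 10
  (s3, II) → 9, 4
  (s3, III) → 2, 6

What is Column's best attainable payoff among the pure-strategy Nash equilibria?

(s1, I) is a pure NE (Row: 8 ≥ 4; Column: 6 ≥ 4). Column gets 6.
(s2, III) is a pure NE (Row: 9 ≥ 5; Column: 3 ≥ 0). Column gets 3.
Every other cell has a profitable deviation for at least one player. Highest of {6, 3} is 6.

6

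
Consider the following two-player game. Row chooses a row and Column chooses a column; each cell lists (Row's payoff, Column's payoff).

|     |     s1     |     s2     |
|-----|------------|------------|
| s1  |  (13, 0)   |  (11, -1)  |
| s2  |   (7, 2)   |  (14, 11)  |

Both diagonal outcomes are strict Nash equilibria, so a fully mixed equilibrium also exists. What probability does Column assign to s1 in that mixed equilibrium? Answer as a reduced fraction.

1/3

Column's mix q on s1 must make Row indifferent between s1 and s2.
Row's payoff from s1: 13q + 11(1−q). From s2: 7q + 14(1−q).
Set equal: 6q = 3(1−q) → q = 3/9 = 1/3.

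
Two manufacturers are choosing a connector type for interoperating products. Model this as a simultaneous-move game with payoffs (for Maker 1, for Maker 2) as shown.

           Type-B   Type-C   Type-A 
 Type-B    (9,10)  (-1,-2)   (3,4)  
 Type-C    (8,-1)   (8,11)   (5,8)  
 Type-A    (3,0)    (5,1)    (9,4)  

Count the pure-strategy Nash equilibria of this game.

Both Type-B: Maker 1 gets 9 (best alternative 8); Maker 2 gets 10 (best alternative 4). Neither deviates — NE.
Both Type-C: Maker 1 gets 8 (best alternative 5); Maker 2 gets 11 (best alternative 8). Neither deviates — NE.
Both Type-A: Maker 1 gets 9 (best alternative 5); Maker 2 gets 4 (best alternative 1). Neither deviates — NE.
(Type-A, Type-B) is not a NE: Maker 1 would switch to Type-B (9 > 3).
No other cell survives both best-response checks, so there are 3 pure NE.

3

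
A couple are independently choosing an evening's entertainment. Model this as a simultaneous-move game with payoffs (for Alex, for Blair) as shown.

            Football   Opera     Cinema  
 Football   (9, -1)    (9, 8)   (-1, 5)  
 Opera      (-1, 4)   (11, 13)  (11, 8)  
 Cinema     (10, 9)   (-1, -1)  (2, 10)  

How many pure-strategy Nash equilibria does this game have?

Both Opera: Alex gets 11 (best alternative 9); Blair gets 13 (best alternative 8). Neither deviates — NE.
Both Cinema is not a NE: Alex would switch to Opera (11 > 2).
No other cell survives both best-response checks, so there is 1 pure NE.

1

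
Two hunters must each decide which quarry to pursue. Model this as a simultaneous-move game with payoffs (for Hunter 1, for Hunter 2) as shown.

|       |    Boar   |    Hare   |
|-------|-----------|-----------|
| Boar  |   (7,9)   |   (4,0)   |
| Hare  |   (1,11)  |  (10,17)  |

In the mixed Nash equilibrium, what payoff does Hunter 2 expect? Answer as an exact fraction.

Hunter 1 mixes with probability p on Boar, chosen so Hunter 2 is indifferent: 9p + 11(1−p) = 0p + 17(1−p) gives p = 2/5.
Hunter 2's expected payoff is 9·2/5 + 11·3/5 = 51/5.

51/5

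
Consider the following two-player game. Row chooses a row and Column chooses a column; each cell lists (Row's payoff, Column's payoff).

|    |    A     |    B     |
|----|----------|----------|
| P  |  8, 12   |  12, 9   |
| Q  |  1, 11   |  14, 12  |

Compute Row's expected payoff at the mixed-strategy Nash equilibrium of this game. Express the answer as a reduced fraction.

100/9

Column mixes with probability q on A, chosen so Row is indifferent: 8q + 12(1−q) = 1q + 14(1−q) gives q = 2/9.
Row's expected payoff (from either row, since indifferent) is 8·2/9 + 12·7/9 = 100/9.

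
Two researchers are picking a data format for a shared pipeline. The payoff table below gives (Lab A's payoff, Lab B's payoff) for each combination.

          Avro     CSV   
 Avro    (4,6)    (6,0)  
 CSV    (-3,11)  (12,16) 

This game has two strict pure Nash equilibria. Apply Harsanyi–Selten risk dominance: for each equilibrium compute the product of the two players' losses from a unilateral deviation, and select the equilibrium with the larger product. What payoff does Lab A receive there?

4

At both Avro: Lab A loses 4 − (-3) = 7 by deviating; Lab B loses 6 − 0 = 6. Product = 7·6 = 42.
At both CSV: Lab A loses 12 − 6 = 6 by deviating; Lab B loses 16 − 11 = 5. Product = 6·5 = 30.
42 > 30, so both Avro is risk-dominant. Lab A's payoff there is 4.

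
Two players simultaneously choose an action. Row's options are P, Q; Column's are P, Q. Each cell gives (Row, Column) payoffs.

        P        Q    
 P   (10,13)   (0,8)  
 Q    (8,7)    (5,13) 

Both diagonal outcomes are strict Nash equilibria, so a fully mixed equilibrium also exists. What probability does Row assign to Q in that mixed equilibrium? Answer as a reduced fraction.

Row's mix p on P must make Column indifferent between P and Q.
Column's payoff from P: 13p + 7(1−p). From Q: 8p + 13(1−p).
Set equal: 5p = 6(1−p) → p = 6/11.
Probability on Q is 1 − 6/11 = 5/11.

5/11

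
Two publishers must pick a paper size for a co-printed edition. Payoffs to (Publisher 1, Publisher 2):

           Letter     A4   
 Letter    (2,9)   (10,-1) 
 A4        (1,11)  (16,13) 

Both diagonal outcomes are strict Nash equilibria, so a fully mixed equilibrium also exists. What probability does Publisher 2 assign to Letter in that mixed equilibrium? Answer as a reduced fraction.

6/7

Publisher 2's mix q on Letter must make Publisher 1 indifferent between Letter and A4.
Publisher 1's payoff from Letter: 2q + 10(1−q). From A4: 1q + 16(1−q).
Set equal: 1q = 6(1−q) → q = 6/7.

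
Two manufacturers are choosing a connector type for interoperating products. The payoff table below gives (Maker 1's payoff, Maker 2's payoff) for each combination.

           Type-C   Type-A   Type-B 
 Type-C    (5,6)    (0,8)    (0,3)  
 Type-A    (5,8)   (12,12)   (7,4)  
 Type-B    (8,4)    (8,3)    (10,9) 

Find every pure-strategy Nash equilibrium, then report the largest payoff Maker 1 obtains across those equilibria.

Both Type-A is a pure NE (Maker 1: 12 ≥ 8; Maker 2: 12 ≥ 8). Maker 1 gets 12.
Both Type-B is a pure NE (Maker 1: 10 ≥ 7; Maker 2: 9 ≥ 4). Maker 1 gets 10.
Every other cell has a profitable deviation for at least one player. Highest of {12, 10} is 12.

12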